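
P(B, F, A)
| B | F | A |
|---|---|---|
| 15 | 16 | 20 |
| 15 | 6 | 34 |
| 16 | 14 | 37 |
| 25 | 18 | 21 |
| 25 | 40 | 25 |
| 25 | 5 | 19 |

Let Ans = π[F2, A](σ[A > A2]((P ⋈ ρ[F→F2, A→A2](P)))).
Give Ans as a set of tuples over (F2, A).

{(16, 34), (18, 25), (5, 21), (5, 25)}

ρ[F→F2, A→A2]: schema becomes (B, F2, A2); tuples unchanged.
Natural join on B: {(15, 16, 20, 16, 20), (15, 16, 20, 6, 34), (15, 6, 34, 16, 20), (15, 6, 34, 6, 34), (16, 14, 37, 14, 37), (25, 18, 21, 18, 21), (25, 18, 21, 40, 25), (25, 18, 21, 5, 19), (25, 40, 25, 18, 21), (25, 40, 25, 40, 25), (25, 40, 25, 5, 19), (25, 5, 19, 18, 21), (25, 5, 19, 40, 25), (25, 5, 19, 5, 19)}
Selection A > A2: {(15, 6, 34, 16, 20), (25, 18, 21, 5, 19), (25, 40, 25, 18, 21), (25, 40, 25, 5, 19)}
Projecting to F2, A: {(16, 34), (18, 25), (5, 21), (5, 25)}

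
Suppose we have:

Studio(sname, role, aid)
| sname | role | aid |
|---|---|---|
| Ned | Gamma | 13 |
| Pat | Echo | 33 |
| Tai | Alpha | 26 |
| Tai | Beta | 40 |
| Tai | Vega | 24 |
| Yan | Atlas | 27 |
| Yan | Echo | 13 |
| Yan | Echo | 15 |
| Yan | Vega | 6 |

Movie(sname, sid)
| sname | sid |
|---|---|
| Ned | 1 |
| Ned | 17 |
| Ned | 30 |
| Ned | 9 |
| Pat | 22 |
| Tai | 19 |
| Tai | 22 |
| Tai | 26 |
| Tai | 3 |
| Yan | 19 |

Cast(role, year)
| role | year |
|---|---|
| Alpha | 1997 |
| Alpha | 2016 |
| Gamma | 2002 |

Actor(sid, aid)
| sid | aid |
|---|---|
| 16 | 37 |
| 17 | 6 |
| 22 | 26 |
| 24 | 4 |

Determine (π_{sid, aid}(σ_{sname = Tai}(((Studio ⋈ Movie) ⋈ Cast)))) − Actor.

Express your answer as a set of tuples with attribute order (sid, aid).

Studio ⋈ Movie (natural join on sname): {(Ned, Gamma, 13, 1), (Ned, Gamma, 13, 17), (Ned, Gamma, 13, 30), (Ned, Gamma, 13, 9), (Pat, Echo, 33, 22), (Tai, Alpha, 26, 19), (Tai, Alpha, 26, 22), (Tai, Alpha, 26, 26), (Tai, Alpha, 26, 3), (Tai, Beta, 40, 19), (Tai, Beta, 40, 22), (Tai, Beta, 40, 26), (Tai, Beta, 40, 3), (Tai, Vega, 24, 19), (Tai, Vega, 24, 22), (Tai, Vega, 24, 26), (Tai, Vega, 24, 3), (Yan, Atlas, 27, 19), (Yan, Echo, 13, 19), (Yan, Echo, 15, 19), (Yan, Vega, 6, 19)}
(Studio ⋈ Movie) ⋈ Cast (natural join on role): {(Ned, Gamma, 13, 1, 2002), (Ned, Gamma, 13, 17, 2002), (Ned, Gamma, 13, 30, 2002), (Ned, Gamma, 13, 9, 2002), (Tai, Alpha, 26, 19, 1997), (Tai, Alpha, 26, 19, 2016), (Tai, Alpha, 26, 22, 1997), (Tai, Alpha, 26, 22, 2016), (Tai, Alpha, 26, 26, 1997), (Tai, Alpha, 26, 26, 2016), (Tai, Alpha, 26, 3, 1997), (Tai, Alpha, 26, 3, 2016)}
Filtering on sname = Tai leaves {(Tai, Alpha, 26, 19, 1997), (Tai, Alpha, 26, 19, 2016), (Tai, Alpha, 26, 22, 1997), (Tai, Alpha, 26, 22, 2016), (Tai, Alpha, 26, 26, 1997), (Tai, Alpha, 26, 26, 2016), (Tai, Alpha, 26, 3, 1997), (Tai, Alpha, 26, 3, 2016)}.
π_{sid, aid} gives {(19, 26), (22, 26), (26, 26), (3, 26)} (4 duplicate(s) eliminated).
Set difference of the two operands is {(19, 26), (26, 26), (3, 26)}.

{(19, 26), (26, 26), (3, 26)}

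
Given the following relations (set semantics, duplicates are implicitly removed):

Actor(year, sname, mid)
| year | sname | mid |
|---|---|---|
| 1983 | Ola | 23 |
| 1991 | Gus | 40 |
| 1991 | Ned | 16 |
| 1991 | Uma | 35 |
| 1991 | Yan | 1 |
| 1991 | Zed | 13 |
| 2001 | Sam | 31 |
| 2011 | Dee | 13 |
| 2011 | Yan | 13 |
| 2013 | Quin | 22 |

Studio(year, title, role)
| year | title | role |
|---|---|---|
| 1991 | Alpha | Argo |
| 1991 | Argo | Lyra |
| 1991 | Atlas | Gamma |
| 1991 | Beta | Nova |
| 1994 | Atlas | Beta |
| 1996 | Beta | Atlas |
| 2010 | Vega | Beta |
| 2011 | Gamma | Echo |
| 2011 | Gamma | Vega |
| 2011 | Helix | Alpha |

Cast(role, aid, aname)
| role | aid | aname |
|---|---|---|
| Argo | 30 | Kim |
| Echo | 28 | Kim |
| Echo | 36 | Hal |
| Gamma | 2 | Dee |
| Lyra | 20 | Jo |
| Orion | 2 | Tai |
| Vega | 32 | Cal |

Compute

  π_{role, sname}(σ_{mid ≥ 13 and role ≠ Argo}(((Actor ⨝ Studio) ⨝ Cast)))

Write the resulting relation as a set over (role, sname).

Joining Actor and Studio on year yields {(1991, Gus, 40, Alpha, Argo), (1991, Gus, 40, Argo, Lyra), (1991, Gus, 40, Atlas, Gamma), (1991, Gus, 40, Beta, Nova), (1991, Ned, 16, Alpha, Argo), (1991, Ned, 16, Argo, Lyra), (1991, Ned, 16, Atlas, Gamma), (1991, Ned, 16, Beta, Nova), (1991, Uma, 35, Alpha, Argo), (1991, Uma, 35, Argo, Lyra), (1991, Uma, 35, Atlas, Gamma), (1991, Uma, 35, Beta, Nova), (1991, Yan, 1, Alpha, Argo), (1991, Yan, 1, Argo, Lyra), (1991, Yan, 1, Atlas, Gamma), (1991, Yan, 1, Beta, Nova), (1991, Zed, 13, Alpha, Argo), (1991, Zed, 13, Argo, Lyra), (1991, Zed, 13, Atlas, Gamma), (1991, Zed, 13, Beta, Nova), (2011, Dee, 13, Gamma, Echo), (2011, Dee, 13, Gamma, Vega), (2011, Dee, 13, Helix, Alpha), (2011, Yan, 13, Gamma, Echo), (2011, Yan, 13, Gamma, Vega), (2011, Yan, 13, Helix, Alpha)}.
Joining (Actor ⨝ Studio) and Cast on role yields {(1991, Gus, 40, Alpha, Argo, 30, Kim), (1991, Gus, 40, Argo, Lyra, 20, Jo), (1991, Gus, 40, Atlas, Gamma, 2, Dee), (1991, Ned, 16, Alpha, Argo, 30, Kim), (1991, Ned, 16, Argo, Lyra, 20, Jo), (1991, Ned, 16, Atlas, Gamma, 2, Dee), (1991, Uma, 35, Alpha, Argo, 30, Kim), (1991, Uma, 35, Argo, Lyra, 20, Jo), (1991, Uma, 35, Atlas, Gamma, 2, Dee), (1991, Yan, 1, Alpha, Argo, 30, Kim), (1991, Yan, 1, Argo, Lyra, 20, Jo), (1991, Yan, 1, Atlas, Gamma, 2, Dee), (1991, Zed, 13, Alpha, Argo, 30, Kim), (1991, Zed, 13, Argo, Lyra, 20, Jo), (1991, Zed, 13, Atlas, Gamma, 2, Dee), (2011, Dee, 13, Gamma, Echo, 28, Kim), (2011, Dee, 13, Gamma, Echo, 36, Hal), (2011, Dee, 13, Gamma, Vega, 32, Cal), (2011, Yan, 13, Gamma, Echo, 28, Kim), (2011, Yan, 13, Gamma, Echo, 36, Hal), (2011, Yan, 13, Gamma, Vega, 32, Cal)}.
Filtering on mid ≥ 13 and role ≠ Argo leaves {(1991, Gus, 40, Argo, Lyra, 20, Jo), (1991, Gus, 40, Atlas, Gamma, 2, Dee), (1991, Ned, 16, Argo, Lyra, 20, Jo), (1991, Ned, 16, Atlas, Gamma, 2, Dee), (1991, Uma, 35, Argo, Lyra, 20, Jo), (1991, Uma, 35, Atlas, Gamma, 2, Dee), (1991, Zed, 13, Argo, Lyra, 20, Jo), (1991, Zed, 13, Atlas, Gamma, 2, Dee), (2011, Dee, 13, Gamma, Echo, 28, Kim), (2011, Dee, 13, Gamma, Echo, 36, Hal), (2011, Dee, 13, Gamma, Vega, 32, Cal), (2011, Yan, 13, Gamma, Echo, 28, Kim), (2011, Yan, 13, Gamma, Echo, 36, Hal), (2011, Yan, 13, Gamma, Vega, 32, Cal)}.
Keep only column(s) role, sname (2 duplicate(s) eliminated): {(Echo, Dee), (Echo, Yan), (Gamma, Gus), (Gamma, Ned), (Gamma, Uma), (Gamma, Zed), (Lyra, Gus), (Lyra, Ned), (Lyra, Uma), (Lyra, Zed), (Vega, Dee), (Vega, Yan)}

{(Echo, Dee), (Echo, Yan), (Gamma, Gus), (Gamma, Ned), (Gamma, Uma), (Gamma, Zed), (Lyra, Gus), (Lyra, Ned), (Lyra, Uma), (Lyra, Zed), (Vega, Dee), (Vega, Yan)}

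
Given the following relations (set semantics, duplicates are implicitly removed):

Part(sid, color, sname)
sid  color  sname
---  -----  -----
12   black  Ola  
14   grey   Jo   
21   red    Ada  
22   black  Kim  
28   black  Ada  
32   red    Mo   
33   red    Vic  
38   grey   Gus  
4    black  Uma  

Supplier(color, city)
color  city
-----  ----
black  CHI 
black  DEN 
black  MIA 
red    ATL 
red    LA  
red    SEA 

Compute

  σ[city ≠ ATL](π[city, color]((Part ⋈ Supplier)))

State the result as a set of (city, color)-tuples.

{(CHI, black), (DEN, black), (LA, red), (MIA, black), (SEA, red)}

Part ⋈ Supplier (natural join on color): {(12, black, Ola, CHI), (12, black, Ola, DEN), (12, black, Ola, MIA), (21, red, Ada, ATL), (21, red, Ada, LA), (21, red, Ada, SEA), (22, black, Kim, CHI), (22, black, Kim, DEN), (22, black, Kim, MIA), (28, black, Ada, CHI), (28, black, Ada, DEN), (28, black, Ada, MIA), (32, red, Mo, ATL), (32, red, Mo, LA), (32, red, Mo, SEA), (33, red, Vic, ATL), (33, red, Vic, LA), (33, red, Vic, SEA), (4, black, Uma, CHI), (4, black, Uma, DEN), (4, black, Uma, MIA)}
Keep only column(s) city, color (15 duplicate(s) eliminated): {(ATL, red), (CHI, black), (DEN, black), (LA, red), (MIA, black), (SEA, red)}
Selection city ≠ ATL: {(CHI, black), (DEN, black), (LA, red), (MIA, black), (SEA, red)}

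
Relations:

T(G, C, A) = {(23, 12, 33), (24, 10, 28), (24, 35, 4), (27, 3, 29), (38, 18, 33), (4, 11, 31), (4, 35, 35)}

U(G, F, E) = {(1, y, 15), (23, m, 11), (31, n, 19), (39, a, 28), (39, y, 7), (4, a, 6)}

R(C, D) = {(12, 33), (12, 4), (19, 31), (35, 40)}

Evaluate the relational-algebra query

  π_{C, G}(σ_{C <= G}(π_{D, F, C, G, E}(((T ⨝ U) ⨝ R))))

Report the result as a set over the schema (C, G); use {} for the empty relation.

T ⋈ U (natural join on G): {(23, 12, 33, m, 11), (4, 11, 31, a, 6), (4, 35, 35, a, 6)}
(T ⨝ U) ⋈ R (natural join on C): {(23, 12, 33, m, 11, 33), (23, 12, 33, m, 11, 4), (4, 35, 35, a, 6, 40)}
π[D, F, C, G, E]: project onto (D, F, C, G, E) → {(33, m, 12, 23, 11), (4, m, 12, 23, 11), (40, a, 35, 4, 6)}
Apply σ_{C <= G}; surviving tuples: {(33, m, 12, 23, 11), (4, m, 12, 23, 11)}
π[C, G]: project onto (C, G) (1 duplicate(s) eliminated) → {(12, 23)}

{(12, 23)}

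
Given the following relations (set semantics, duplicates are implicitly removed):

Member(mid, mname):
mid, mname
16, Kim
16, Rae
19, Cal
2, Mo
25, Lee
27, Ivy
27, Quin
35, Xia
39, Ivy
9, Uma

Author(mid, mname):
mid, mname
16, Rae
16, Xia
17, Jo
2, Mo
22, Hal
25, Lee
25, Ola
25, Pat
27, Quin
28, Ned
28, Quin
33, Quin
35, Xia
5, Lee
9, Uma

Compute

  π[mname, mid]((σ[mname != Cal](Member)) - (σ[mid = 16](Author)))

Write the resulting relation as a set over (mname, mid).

Filtering on mname != Cal leaves {(16, Kim), (16, Rae), (2, Mo), (25, Lee), (27, Ivy), (27, Quin), (35, Xia), (39, Ivy), (9, Uma)}.
Filtering on mid = 16 leaves {(16, Rae), (16, Xia)}.
Set difference of the two operands is {(16, Kim), (2, Mo), (25, Lee), (27, Ivy), (27, Quin), (35, Xia), (39, Ivy), (9, Uma)}.
Projecting to mname, mid: {(Ivy, 27), (Ivy, 39), (Kim, 16), (Lee, 25), (Mo, 2), (Quin, 27), (Uma, 9), (Xia, 35)}

{(Ivy, 27), (Ivy, 39), (Kim, 16), (Lee, 25), (Mo, 2), (Quin, 27), (Uma, 9), (Xia, 35)}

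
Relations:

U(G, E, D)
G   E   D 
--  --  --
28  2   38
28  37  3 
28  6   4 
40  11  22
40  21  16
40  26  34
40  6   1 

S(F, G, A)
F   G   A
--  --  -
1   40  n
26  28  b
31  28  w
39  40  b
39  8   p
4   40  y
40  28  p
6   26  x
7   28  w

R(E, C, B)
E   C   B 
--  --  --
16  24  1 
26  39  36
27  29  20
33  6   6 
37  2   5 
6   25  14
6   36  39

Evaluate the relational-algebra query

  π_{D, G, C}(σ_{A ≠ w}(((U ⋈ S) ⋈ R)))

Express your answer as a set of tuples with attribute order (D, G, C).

Natural join on G: {(28, 2, 38, 26, b), (28, 2, 38, 31, w), (28, 2, 38, 40, p), (28, 2, 38, 7, w), (28, 37, 3, 26, b), (28, 37, 3, 31, w), (28, 37, 3, 40, p), (28, 37, 3, 7, w), (28, 6, 4, 26, b), (28, 6, 4, 31, w), (28, 6, 4, 40, p), (28, 6, 4, 7, w), (40, 11, 22, 1, n), (40, 11, 22, 39, b), (40, 11, 22, 4, y), (40, 21, 16, 1, n), (40, 21, 16, 39, b), (40, 21, 16, 4, y), (40, 26, 34, 1, n), (40, 26, 34, 39, b), (40, 26, 34, 4, y), (40, 6, 1, 1, n), (40, 6, 1, 39, b), (40, 6, 1, 4, y)}
Natural join on E: {(28, 37, 3, 26, b, 2, 5), (28, 37, 3, 31, w, 2, 5), (28, 37, 3, 40, p, 2, 5), (28, 37, 3, 7, w, 2, 5), (28, 6, 4, 26, b, 25, 14), (28, 6, 4, 26, b, 36, 39), (28, 6, 4, 31, w, 25, 14), (28, 6, 4, 31, w, 36, 39), (28, 6, 4, 40, p, 25, 14), (28, 6, 4, 40, p, 36, 39), (28, 6, 4, 7, w, 25, 14), (28, 6, 4, 7, w, 36, 39), (40, 26, 34, 1, n, 39, 36), (40, 26, 34, 39, b, 39, 36), (40, 26, 34, 4, y, 39, 36), (40, 6, 1, 1, n, 25, 14), (40, 6, 1, 1, n, 36, 39), (40, 6, 1, 39, b, 25, 14), (40, 6, 1, 39, b, 36, 39), (40, 6, 1, 4, y, 25, 14), (40, 6, 1, 4, y, 36, 39)}
σ[A ≠ w]: keep tuples satisfying A ≠ w → {(28, 37, 3, 26, b, 2, 5), (28, 37, 3, 40, p, 2, 5), (28, 6, 4, 26, b, 25, 14), (28, 6, 4, 26, b, 36, 39), (28, 6, 4, 40, p, 25, 14), (28, 6, 4, 40, p, 36, 39), (40, 26, 34, 1, n, 39, 36), (40, 26, 34, 39, b, 39, 36), (40, 26, 34, 4, y, 39, 36), (40, 6, 1, 1, n, 25, 14), (40, 6, 1, 1, n, 36, 39), (40, 6, 1, 39, b, 25, 14), (40, 6, 1, 39, b, 36, 39), (40, 6, 1, 4, y, 25, 14), (40, 6, 1, 4, y, 36, 39)}
Projecting to D, G, C (9 duplicate(s) eliminated): {(1, 40, 25), (1, 40, 36), (3, 28, 2), (34, 40, 39), (4, 28, 25), (4, 28, 36)}

{(1, 40, 25), (1, 40, 36), (3, 28, 2), (34, 40, 39), (4, 28, 25), (4, 28, 36)}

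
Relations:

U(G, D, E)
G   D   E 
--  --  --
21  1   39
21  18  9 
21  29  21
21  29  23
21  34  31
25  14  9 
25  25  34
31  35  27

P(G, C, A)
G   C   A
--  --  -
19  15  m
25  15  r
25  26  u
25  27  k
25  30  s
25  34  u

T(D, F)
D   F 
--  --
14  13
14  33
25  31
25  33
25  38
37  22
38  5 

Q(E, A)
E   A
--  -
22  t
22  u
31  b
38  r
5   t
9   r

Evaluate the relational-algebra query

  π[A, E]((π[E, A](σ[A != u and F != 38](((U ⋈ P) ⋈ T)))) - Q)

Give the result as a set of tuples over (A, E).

U ⋈ P (natural join on G): {(25, 14, 9, 15, r), (25, 14, 9, 26, u), (25, 14, 9, 27, k), (25, 14, 9, 30, s), (25, 14, 9, 34, u), (25, 25, 34, 15, r), (25, 25, 34, 26, u), (25, 25, 34, 27, k), (25, 25, 34, 30, s), (25, 25, 34, 34, u)}
(U ⋈ P) ⋈ T (natural join on D): {(25, 14, 9, 15, r, 13), (25, 14, 9, 15, r, 33), (25, 14, 9, 26, u, 13), (25, 14, 9, 26, u, 33), (25, 14, 9, 27, k, 13), (25, 14, 9, 27, k, 33), (25, 14, 9, 30, s, 13), (25, 14, 9, 30, s, 33), (25, 14, 9, 34, u, 13), (25, 14, 9, 34, u, 33), (25, 25, 34, 15, r, 31), (25, 25, 34, 15, r, 33), (25, 25, 34, 15, r, 38), (25, 25, 34, 26, u, 31), (25, 25, 34, 26, u, 33), (25, 25, 34, 26, u, 38), (25, 25, 34, 27, k, 31), (25, 25, 34, 27, k, 33), (25, 25, 34, 27, k, 38), (25, 25, 34, 30, s, 31), (25, 25, 34, 30, s, 33), (25, 25, 34, 30, s, 38), (25, 25, 34, 34, u, 31), (25, 25, 34, 34, u, 33), (25, 25, 34, 34, u, 38)}
Filtering on A != u and F != 38 leaves {(25, 14, 9, 15, r, 13), (25, 14, 9, 15, r, 33), (25, 14, 9, 27, k, 13), (25, 14, 9, 27, k, 33), (25, 14, 9, 30, s, 13), (25, 14, 9, 30, s, 33), (25, 25, 34, 15, r, 31), (25, 25, 34, 15, r, 33), (25, 25, 34, 27, k, 31), (25, 25, 34, 27, k, 33), (25, 25, 34, 30, s, 31), (25, 25, 34, 30, s, 33)}.
Keep only column(s) E, A (6 duplicate(s) eliminated): {(34, k), (34, r), (34, s), (9, k), (9, r), (9, s)}
Taking the difference: {(34, k), (34, r), (34, s), (9, k), (9, s)}
Keep only column(s) A, E: {(k, 34), (k, 9), (r, 34), (s, 34), (s, 9)}

{(k, 34), (k, 9), (r, 34), (s, 34), (s, 9)}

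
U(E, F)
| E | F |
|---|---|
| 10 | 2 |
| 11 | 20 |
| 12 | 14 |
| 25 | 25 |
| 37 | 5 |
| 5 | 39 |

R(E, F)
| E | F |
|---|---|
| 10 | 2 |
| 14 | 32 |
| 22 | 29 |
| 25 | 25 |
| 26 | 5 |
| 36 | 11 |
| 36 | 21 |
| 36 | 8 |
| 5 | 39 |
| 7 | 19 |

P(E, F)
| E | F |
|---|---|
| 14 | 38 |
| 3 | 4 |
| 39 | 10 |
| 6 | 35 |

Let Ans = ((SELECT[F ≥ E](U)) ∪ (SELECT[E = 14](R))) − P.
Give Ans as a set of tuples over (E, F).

{(11, 20), (12, 14), (14, 32), (25, 25), (5, 39)}

σ[F ≥ E]: keep tuples satisfying F ≥ E → {(11, 20), (12, 14), (25, 25), (5, 39)}
σ[E = 14]: keep tuples satisfying E = 14 → {(14, 32)}
Taking the union: {(11, 20), (12, 14), (14, 32), (25, 25), (5, 39)}
Taking the difference: {(11, 20), (12, 14), (14, 32), (25, 25), (5, 39)}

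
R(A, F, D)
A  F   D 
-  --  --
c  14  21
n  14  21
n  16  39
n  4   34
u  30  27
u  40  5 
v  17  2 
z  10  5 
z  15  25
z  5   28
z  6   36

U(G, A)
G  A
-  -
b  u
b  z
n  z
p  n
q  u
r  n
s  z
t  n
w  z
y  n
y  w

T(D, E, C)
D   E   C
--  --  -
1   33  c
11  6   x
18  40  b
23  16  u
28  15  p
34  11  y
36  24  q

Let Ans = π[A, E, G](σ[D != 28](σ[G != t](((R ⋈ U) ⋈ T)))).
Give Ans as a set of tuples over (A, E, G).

R ⋈ U (natural join on A): {(n, 14, 21, p), (n, 14, 21, r), (n, 14, 21, t), (n, 14, 21, y), (n, 16, 39, p), (n, 16, 39, r), (n, 16, 39, t), (n, 16, 39, y), (n, 4, 34, p), (n, 4, 34, r), (n, 4, 34, t), (n, 4, 34, y), (u, 30, 27, b), (u, 30, 27, q), (u, 40, 5, b), (u, 40, 5, q), (z, 10, 5, b), (z, 10, 5, n), (z, 10, 5, s), (z, 10, 5, w), (z, 15, 25, b), (z, 15, 25, n), (z, 15, 25, s), (z, 15, 25, w), (z, 5, 28, b), (z, 5, 28, n), (z, 5, 28, s), (z, 5, 28, w), (z, 6, 36, b), (z, 6, 36, n), (z, 6, 36, s), (z, 6, 36, w)}
(R ⋈ U) ⋈ T (natural join on D): {(n, 4, 34, p, 11, y), (n, 4, 34, r, 11, y), (n, 4, 34, t, 11, y), (n, 4, 34, y, 11, y), (z, 5, 28, b, 15, p), (z, 5, 28, n, 15, p), (z, 5, 28, s, 15, p), (z, 5, 28, w, 15, p), (z, 6, 36, b, 24, q), (z, 6, 36, n, 24, q), (z, 6, 36, s, 24, q), (z, 6, 36, w, 24, q)}
Selection G != t: {(n, 4, 34, p, 11, y), (n, 4, 34, r, 11, y), (n, 4, 34, y, 11, y), (z, 5, 28, b, 15, p), (z, 5, 28, n, 15, p), (z, 5, 28, s, 15, p), (z, 5, 28, w, 15, p), (z, 6, 36, b, 24, q), (z, 6, 36, n, 24, q), (z, 6, 36, s, 24, q), (z, 6, 36, w, 24, q)}
Selection D != 28: {(n, 4, 34, p, 11, y), (n, 4, 34, r, 11, y), (n, 4, 34, y, 11, y), (z, 6, 36, b, 24, q), (z, 6, 36, n, 24, q), (z, 6, 36, s, 24, q), (z, 6, 36, w, 24, q)}
π_{A, E, G} gives {(n, 11, p), (n, 11, r), (n, 11, y), (z, 24, b), (z, 24, n), (z, 24, s), (z, 24, w)}.

{(n, 11, p), (n, 11, r), (n, 11, y), (z, 24, b), (z, 24, n), (z, 24, s), (z, 24, w)}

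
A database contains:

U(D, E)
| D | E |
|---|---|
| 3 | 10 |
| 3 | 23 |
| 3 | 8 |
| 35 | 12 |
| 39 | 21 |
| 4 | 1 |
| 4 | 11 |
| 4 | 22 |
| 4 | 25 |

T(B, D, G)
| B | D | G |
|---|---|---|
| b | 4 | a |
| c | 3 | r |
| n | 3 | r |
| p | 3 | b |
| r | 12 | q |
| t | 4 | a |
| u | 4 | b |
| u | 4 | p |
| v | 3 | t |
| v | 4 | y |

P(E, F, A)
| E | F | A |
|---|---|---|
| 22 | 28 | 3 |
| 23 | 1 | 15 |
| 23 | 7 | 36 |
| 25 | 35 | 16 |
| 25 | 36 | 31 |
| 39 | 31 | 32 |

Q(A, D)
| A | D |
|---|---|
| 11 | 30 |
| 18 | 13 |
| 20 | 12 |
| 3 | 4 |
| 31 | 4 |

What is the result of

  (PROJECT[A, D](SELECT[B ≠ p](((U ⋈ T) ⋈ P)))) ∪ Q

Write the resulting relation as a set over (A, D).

{(11, 30), (15, 3), (16, 4), (18, 13), (20, 12), (3, 4), (31, 4), (36, 3)}

Natural join on D: {(3, 10, c, r), (3, 10, n, r), (3, 10, p, b), (3, 10, v, t), (3, 23, c, r), (3, 23, n, r), (3, 23, p, b), (3, 23, v, t), (3, 8, c, r), (3, 8, n, r), (3, 8, p, b), (3, 8, v, t), (4, 1, b, a), (4, 1, t, a), (4, 1, u, b), (4, 1, u, p), (4, 1, v, y), (4, 11, b, a), (4, 11, t, a), (4, 11, u, b), (4, 11, u, p), (4, 11, v, y), (4, 22, b, a), (4, 22, t, a), (4, 22, u, b), (4, 22, u, p), (4, 22, v, y), (4, 25, b, a), (4, 25, t, a), (4, 25, u, b), (4, 25, u, p), (4, 25, v, y)}
Natural join on E: {(3, 23, c, r, 1, 15), (3, 23, c, r, 7, 36), (3, 23, n, r, 1, 15), (3, 23, n, r, 7, 36), (3, 23, p, b, 1, 15), (3, 23, p, b, 7, 36), (3, 23, v, t, 1, 15), (3, 23, v, t, 7, 36), (4, 22, b, a, 28, 3), (4, 22, t, a, 28, 3), (4, 22, u, b, 28, 3), (4, 22, u, p, 28, 3), (4, 22, v, y, 28, 3), (4, 25, b, a, 35, 16), (4, 25, b, a, 36, 31), (4, 25, t, a, 35, 16), (4, 25, t, a, 36, 31), (4, 25, u, b, 35, 16), (4, 25, u, b, 36, 31), (4, 25, u, p, 35, 16), (4, 25, u, p, 36, 31), (4, 25, v, y, 35, 16), (4, 25, v, y, 36, 31)}
Apply σ_{B ≠ p}; surviving tuples: {(3, 23, c, r, 1, 15), (3, 23, c, r, 7, 36), (3, 23, n, r, 1, 15), (3, 23, n, r, 7, 36), (3, 23, v, t, 1, 15), (3, 23, v, t, 7, 36), (4, 22, b, a, 28, 3), (4, 22, t, a, 28, 3), (4, 22, u, b, 28, 3), (4, 22, u, p, 28, 3), (4, 22, v, y, 28, 3), (4, 25, b, a, 35, 16), (4, 25, b, a, 36, 31), (4, 25, t, a, 35, 16), (4, 25, t, a, 36, 31), (4, 25, u, b, 35, 16), (4, 25, u, b, 36, 31), (4, 25, u, p, 35, 16), (4, 25, u, p, 36, 31), (4, 25, v, y, 35, 16), (4, 25, v, y, 36, 31)}
π_{A, D} gives {(15, 3), (16, 4), (3, 4), (31, 4), (36, 3)} (16 duplicate(s) eliminated).
Taking the union: {(11, 30), (15, 3), (16, 4), (18, 13), (20, 12), (3, 4), (31, 4), (36, 3)}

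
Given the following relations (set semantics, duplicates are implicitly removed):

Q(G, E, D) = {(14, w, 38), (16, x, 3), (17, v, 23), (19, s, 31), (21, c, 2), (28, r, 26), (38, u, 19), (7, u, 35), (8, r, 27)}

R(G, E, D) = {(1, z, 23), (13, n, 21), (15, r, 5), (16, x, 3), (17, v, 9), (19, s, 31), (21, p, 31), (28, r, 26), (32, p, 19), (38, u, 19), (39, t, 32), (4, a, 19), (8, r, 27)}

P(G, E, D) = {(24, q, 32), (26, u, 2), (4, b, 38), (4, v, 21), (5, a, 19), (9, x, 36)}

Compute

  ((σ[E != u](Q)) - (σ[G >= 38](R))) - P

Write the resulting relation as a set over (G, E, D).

{(14, w, 38), (16, x, 3), (17, v, 23), (19, s, 31), (21, c, 2), (28, r, 26), (8, r, 27)}

Selection E != u: {(14, w, 38), (16, x, 3), (17, v, 23), (19, s, 31), (21, c, 2), (28, r, 26), (8, r, 27)}
Selection G >= 38: {(38, u, 19), (39, t, 32)}
Set difference of the two operands is {(14, w, 38), (16, x, 3), (17, v, 23), (19, s, 31), (21, c, 2), (28, r, 26), (8, r, 27)}.
Set difference of the two operands is {(14, w, 38), (16, x, 3), (17, v, 23), (19, s, 31), (21, c, 2), (28, r, 26), (8, r, 27)}.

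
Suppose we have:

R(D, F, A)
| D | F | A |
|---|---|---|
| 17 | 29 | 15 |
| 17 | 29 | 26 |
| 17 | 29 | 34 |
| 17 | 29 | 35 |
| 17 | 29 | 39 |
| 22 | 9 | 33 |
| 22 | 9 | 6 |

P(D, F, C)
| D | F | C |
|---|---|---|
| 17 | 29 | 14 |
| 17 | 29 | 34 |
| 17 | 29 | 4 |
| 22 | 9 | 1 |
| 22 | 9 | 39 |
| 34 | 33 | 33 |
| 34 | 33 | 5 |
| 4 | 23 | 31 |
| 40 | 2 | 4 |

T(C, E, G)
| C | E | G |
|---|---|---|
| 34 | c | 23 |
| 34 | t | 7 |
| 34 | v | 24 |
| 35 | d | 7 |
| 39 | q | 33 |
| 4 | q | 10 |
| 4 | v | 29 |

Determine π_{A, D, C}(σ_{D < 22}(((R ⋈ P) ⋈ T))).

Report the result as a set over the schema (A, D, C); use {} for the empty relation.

R ⋈ P (natural join on D, F): {(17, 29, 15, 14), (17, 29, 15, 34), (17, 29, 15, 4), (17, 29, 26, 14), (17, 29, 26, 34), (17, 29, 26, 4), (17, 29, 34, 14), (17, 29, 34, 34), (17, 29, 34, 4), (17, 29, 35, 14), (17, 29, 35, 34), (17, 29, 35, 4), (17, 29, 39, 14), (17, 29, 39, 34), (17, 29, 39, 4), (22, 9, 33, 1), (22, 9, 33, 39), (22, 9, 6, 1), (22, 9, 6, 39)}
(R ⋈ P) ⋈ T (natural join on C): {(17, 29, 15, 34, c, 23), (17, 29, 15, 34, t, 7), (17, 29, 15, 34, v, 24), (17, 29, 15, 4, q, 10), (17, 29, 15, 4, v, 29), (17, 29, 26, 34, c, 23), (17, 29, 26, 34, t, 7), (17, 29, 26, 34, v, 24), (17, 29, 26, 4, q, 10), (17, 29, 26, 4, v, 29), (17, 29, 34, 34, c, 23), (17, 29, 34, 34, t, 7), (17, 29, 34, 34, v, 24), (17, 29, 34, 4, q, 10), (17, 29, 34, 4, v, 29), (17, 29, 35, 34, c, 23), (17, 29, 35, 34, t, 7), (17, 29, 35, 34, v, 24), (17, 29, 35, 4, q, 10), (17, 29, 35, 4, v, 29), (17, 29, 39, 34, c, 23), (17, 29, 39, 34, t, 7), (17, 29, 39, 34, v, 24), (17, 29, 39, 4, q, 10), (17, 29, 39, 4, v, 29), (22, 9, 33, 39, q, 33), (22, 9, 6, 39, q, 33)}
Filtering on D < 22 leaves {(17, 29, 15, 34, c, 23), (17, 29, 15, 34, t, 7), (17, 29, 15, 34, v, 24), (17, 29, 15, 4, q, 10), (17, 29, 15, 4, v, 29), (17, 29, 26, 34, c, 23), (17, 29, 26, 34, t, 7), (17, 29, 26, 34, v, 24), (17, 29, 26, 4, q, 10), (17, 29, 26, 4, v, 29), (17, 29, 34, 34, c, 23), (17, 29, 34, 34, t, 7), (17, 29, 34, 34, v, 24), (17, 29, 34, 4, q, 10), (17, 29, 34, 4, v, 29), (17, 29, 35, 34, c, 23), (17, 29, 35, 34, t, 7), (17, 29, 35, 34, v, 24), (17, 29, 35, 4, q, 10), (17, 29, 35, 4, v, 29), (17, 29, 39, 34, c, 23), (17, 29, 39, 34, t, 7), (17, 29, 39, 34, v, 24), (17, 29, 39, 4, q, 10), (17, 29, 39, 4, v, 29)}.
π_{A, D, C} gives {(15, 17, 34), (15, 17, 4), (26, 17, 34), (26, 17, 4), (34, 17, 34), (34, 17, 4), (35, 17, 34), (35, 17, 4), (39, 17, 34), (39, 17, 4)} (15 duplicate(s) eliminated).

{(15, 17, 34), (15, 17, 4), (26, 17, 34), (26, 17, 4), (34, 17, 34), (34, 17, 4), (35, 17, 34), (35, 17, 4), (39, 17, 34), (39, 17, 4)}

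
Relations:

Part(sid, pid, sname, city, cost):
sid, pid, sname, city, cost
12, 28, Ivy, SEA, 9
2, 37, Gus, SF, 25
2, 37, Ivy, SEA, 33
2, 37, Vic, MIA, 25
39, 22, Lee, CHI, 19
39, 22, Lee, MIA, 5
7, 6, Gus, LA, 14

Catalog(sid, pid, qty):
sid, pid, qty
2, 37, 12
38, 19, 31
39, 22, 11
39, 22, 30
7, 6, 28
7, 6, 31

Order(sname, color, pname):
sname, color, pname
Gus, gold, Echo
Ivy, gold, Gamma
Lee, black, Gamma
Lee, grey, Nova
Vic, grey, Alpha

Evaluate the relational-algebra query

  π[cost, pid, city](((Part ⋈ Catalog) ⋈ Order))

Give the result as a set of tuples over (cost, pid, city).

{(14, 6, LA), (19, 22, CHI), (25, 37, MIA), (25, 37, SF), (33, 37, SEA), (5, 22, MIA)}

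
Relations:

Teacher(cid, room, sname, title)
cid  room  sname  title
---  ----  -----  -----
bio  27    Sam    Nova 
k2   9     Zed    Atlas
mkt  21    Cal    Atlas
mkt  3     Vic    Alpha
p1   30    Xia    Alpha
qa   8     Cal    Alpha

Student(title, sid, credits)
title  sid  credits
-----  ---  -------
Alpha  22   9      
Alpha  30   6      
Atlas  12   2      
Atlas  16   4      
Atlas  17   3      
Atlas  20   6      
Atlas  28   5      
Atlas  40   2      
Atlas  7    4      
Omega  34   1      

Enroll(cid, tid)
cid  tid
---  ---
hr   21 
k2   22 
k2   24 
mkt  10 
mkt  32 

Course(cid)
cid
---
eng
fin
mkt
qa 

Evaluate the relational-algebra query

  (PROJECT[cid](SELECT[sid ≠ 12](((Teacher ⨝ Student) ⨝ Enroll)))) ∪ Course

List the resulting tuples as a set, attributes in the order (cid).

Teacher ⋈ Student (natural join on title): {(k2, 9, Zed, Atlas, 12, 2), (k2, 9, Zed, Atlas, 16, 4), (k2, 9, Zed, Atlas, 17, 3), (k2, 9, Zed, Atlas, 20, 6), (k2, 9, Zed, Atlas, 28, 5), (k2, 9, Zed, Atlas, 40, 2), (k2, 9, Zed, Atlas, 7, 4), (mkt, 21, Cal, Atlas, 12, 2), (mkt, 21, Cal, Atlas, 16, 4), (mkt, 21, Cal, Atlas, 17, 3), (mkt, 21, Cal, Atlas, 20, 6), (mkt, 21, Cal, Atlas, 28, 5), (mkt, 21, Cal, Atlas, 40, 2), (mkt, 21, Cal, Atlas, 7, 4), (mkt, 3, Vic, Alpha, 22, 9), (mkt, 3, Vic, Alpha, 30, 6), (p1, 30, Xia, Alpha, 22, 9), (p1, 30, Xia, Alpha, 30, 6), (qa, 8, Cal, Alpha, 22, 9), (qa, 8, Cal, Alpha, 30, 6)}
(Teacher ⨝ Student) ⋈ Enroll (natural join on cid): {(k2, 9, Zed, Atlas, 12, 2, 22), (k2, 9, Zed, Atlas, 12, 2, 24), (k2, 9, Zed, Atlas, 16, 4, 22), (k2, 9, Zed, Atlas, 16, 4, 24), (k2, 9, Zed, Atlas, 17, 3, 22), (k2, 9, Zed, Atlas, 17, 3, 24), (k2, 9, Zed, Atlas, 20, 6, 22), (k2, 9, Zed, Atlas, 20, 6, 24), (k2, 9, Zed, Atlas, 28, 5, 22), (k2, 9, Zed, Atlas, 28, 5, 24), (k2, 9, Zed, Atlas, 40, 2, 22), (k2, 9, Zed, Atlas, 40, 2, 24), (k2, 9, Zed, Atlas, 7, 4, 22), (k2, 9, Zed, Atlas, 7, 4, 24), (mkt, 21, Cal, Atlas, 12, 2, 10), (mkt, 21, Cal, Atlas, 12, 2, 32), (mkt, 21, Cal, Atlas, 16, 4, 10), (mkt, 21, Cal, Atlas, 16, 4, 32), (mkt, 21, Cal, Atlas, 17, 3, 10), (mkt, 21, Cal, Atlas, 17, 3, 32), (mkt, 21, Cal, Atlas, 20, 6, 10), (mkt, 21, Cal, Atlas, 20, 6, 32), (mkt, 21, Cal, Atlas, 28, 5, 10), (mkt, 21, Cal, Atlas, 28, 5, 32), (mkt, 21, Cal, Atlas, 40, 2, 10), (mkt, 21, Cal, Atlas, 40, 2, 32), (mkt, 21, Cal, Atlas, 7, 4, 10), (mkt, 21, Cal, Atlas, 7, 4, 32), (mkt, 3, Vic, Alpha, 22, 9, 10), (mkt, 3, Vic, Alpha, 22, 9, 32), (mkt, 3, Vic, Alpha, 30, 6, 10), (mkt, 3, Vic, Alpha, 30, 6, 32)}
Apply σ_{sid ≠ 12}; surviving tuples: {(k2, 9, Zed, Atlas, 16, 4, 22), (k2, 9, Zed, Atlas, 16, 4, 24), (k2, 9, Zed, Atlas, 17, 3, 22), (k2, 9, Zed, Atlas, 17, 3, 24), (k2, 9, Zed, Atlas, 20, 6, 22), (k2, 9, Zed, Atlas, 20, 6, 24), (k2, 9, Zed, Atlas, 28, 5, 22), (k2, 9, Zed, Atlas, 28, 5, 24), (k2, 9, Zed, Atlas, 40, 2, 22), (k2, 9, Zed, Atlas, 40, 2, 24), (k2, 9, Zed, Atlas, 7, 4, 22), (k2, 9, Zed, Atlas, 7, 4, 24), (mkt, 21, Cal, Atlas, 16, 4, 10), (mkt, 21, Cal, Atlas, 16, 4, 32), (mkt, 21, Cal, Atlas, 17, 3, 10), (mkt, 21, Cal, Atlas, 17, 3, 32), (mkt, 21, Cal, Atlas, 20, 6, 10), (mkt, 21, Cal, Atlas, 20, 6, 32), (mkt, 21, Cal, Atlas, 28, 5, 10), (mkt, 21, Cal, Atlas, 28, 5, 32), (mkt, 21, Cal, Atlas, 40, 2, 10), (mkt, 21, Cal, Atlas, 40, 2, 32), (mkt, 21, Cal, Atlas, 7, 4, 10), (mkt, 21, Cal, Atlas, 7, 4, 32), (mkt, 3, Vic, Alpha, 22, 9, 10), (mkt, 3, Vic, Alpha, 22, 9, 32), (mkt, 3, Vic, Alpha, 30, 6, 10), (mkt, 3, Vic, Alpha, 30, 6, 32)}
π[cid]: project onto (cid) (26 duplicate(s) eliminated) → {k2, mkt}
Union: {k2, mkt} with {eng, fin, mkt, qa} → {eng, fin, k2, mkt, qa}

{eng, fin, k2, mkt, qa}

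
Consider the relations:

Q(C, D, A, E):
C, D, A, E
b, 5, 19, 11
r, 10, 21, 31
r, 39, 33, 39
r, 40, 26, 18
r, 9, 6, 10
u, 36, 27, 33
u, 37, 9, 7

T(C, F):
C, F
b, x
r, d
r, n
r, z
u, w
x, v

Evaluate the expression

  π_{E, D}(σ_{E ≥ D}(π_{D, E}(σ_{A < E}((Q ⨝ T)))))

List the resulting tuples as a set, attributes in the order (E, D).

Q ⋈ T (natural join on C): {(b, 5, 19, 11, x), (r, 10, 21, 31, d), (r, 10, 21, 31, n), (r, 10, 21, 31, z), (r, 39, 33, 39, d), (r, 39, 33, 39, n), (r, 39, 33, 39, z), (r, 40, 26, 18, d), (r, 40, 26, 18, n), (r, 40, 26, 18, z), (r, 9, 6, 10, d), (r, 9, 6, 10, n), (r, 9, 6, 10, z), (u, 36, 27, 33, w), (u, 37, 9, 7, w)}
Apply σ_{A < E}; surviving tuples: {(r, 10, 21, 31, d), (r, 10, 21, 31, n), (r, 10, 21, 31, z), (r, 39, 33, 39, d), (r, 39, 33, 39, n), (r, 39, 33, 39, z), (r, 9, 6, 10, d), (r, 9, 6, 10, n), (r, 9, 6, 10, z), (u, 36, 27, 33, w)}
Keep only column(s) D, E (6 duplicate(s) eliminated): {(10, 31), (36, 33), (39, 39), (9, 10)}
Apply σ_{E ≥ D}; surviving tuples: {(10, 31), (39, 39), (9, 10)}
Keep only column(s) E, D: {(10, 9), (31, 10), (39, 39)}

{(10, 9), (31, 10), (39, 39)}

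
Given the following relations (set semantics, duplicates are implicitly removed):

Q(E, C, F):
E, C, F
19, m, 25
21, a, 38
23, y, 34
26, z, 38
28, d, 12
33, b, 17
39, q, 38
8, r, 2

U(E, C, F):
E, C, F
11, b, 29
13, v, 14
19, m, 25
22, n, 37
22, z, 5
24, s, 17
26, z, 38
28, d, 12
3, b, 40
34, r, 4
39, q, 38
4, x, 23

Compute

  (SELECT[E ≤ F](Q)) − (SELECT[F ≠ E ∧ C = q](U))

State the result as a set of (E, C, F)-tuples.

σ[E ≤ F]: keep tuples satisfying E ≤ F → {(19, m, 25), (21, a, 38), (23, y, 34), (26, z, 38)}
σ[F ≠ E ∧ C = q]: keep tuples satisfying F ≠ E ∧ C = q → {(39, q, 38)}
Taking the difference: {(19, m, 25), (21, a, 38), (23, y, 34), (26, z, 38)}

{(19, m, 25), (21, a, 38), (23, y, 34), (26, z, 38)}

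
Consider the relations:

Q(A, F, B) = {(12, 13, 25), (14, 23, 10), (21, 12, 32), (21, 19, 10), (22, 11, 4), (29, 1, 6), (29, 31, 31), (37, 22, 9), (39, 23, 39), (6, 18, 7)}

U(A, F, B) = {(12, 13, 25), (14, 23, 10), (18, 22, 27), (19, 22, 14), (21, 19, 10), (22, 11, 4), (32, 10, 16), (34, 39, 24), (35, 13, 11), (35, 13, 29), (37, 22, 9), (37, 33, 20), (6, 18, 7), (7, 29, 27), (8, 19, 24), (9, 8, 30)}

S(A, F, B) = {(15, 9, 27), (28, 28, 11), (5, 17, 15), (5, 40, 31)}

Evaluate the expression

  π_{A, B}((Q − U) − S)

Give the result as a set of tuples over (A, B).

{(21, 32), (29, 31), (29, 6), (39, 39)}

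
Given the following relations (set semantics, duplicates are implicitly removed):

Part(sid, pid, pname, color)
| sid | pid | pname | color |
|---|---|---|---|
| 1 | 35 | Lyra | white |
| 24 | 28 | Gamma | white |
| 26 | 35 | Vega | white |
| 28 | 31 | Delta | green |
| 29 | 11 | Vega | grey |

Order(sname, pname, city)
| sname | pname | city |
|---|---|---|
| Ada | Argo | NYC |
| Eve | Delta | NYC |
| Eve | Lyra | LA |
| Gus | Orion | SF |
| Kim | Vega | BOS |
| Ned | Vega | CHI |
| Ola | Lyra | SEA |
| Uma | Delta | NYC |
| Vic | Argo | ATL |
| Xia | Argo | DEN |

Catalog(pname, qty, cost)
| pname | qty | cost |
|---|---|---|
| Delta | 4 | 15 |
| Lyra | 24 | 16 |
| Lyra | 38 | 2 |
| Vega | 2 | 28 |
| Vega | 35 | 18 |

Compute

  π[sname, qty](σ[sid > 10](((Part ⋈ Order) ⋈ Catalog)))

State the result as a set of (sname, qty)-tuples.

{(Eve, 4), (Kim, 2), (Kim, 35), (Ned, 2), (Ned, 35), (Uma, 4)}

Joining Part and Order on pname yields {(1, 35, Lyra, white, Eve, LA), (1, 35, Lyra, white, Ola, SEA), (26, 35, Vega, white, Kim, BOS), (26, 35, Vega, white, Ned, CHI), (28, 31, Delta, green, Eve, NYC), (28, 31, Delta, green, Uma, NYC), (29, 11, Vega, grey, Kim, BOS), (29, 11, Vega, grey, Ned, CHI)}.
Joining (Part ⋈ Order) and Catalog on pname yields {(1, 35, Lyra, white, Eve, LA, 24, 16), (1, 35, Lyra, white, Eve, LA, 38, 2), (1, 35, Lyra, white, Ola, SEA, 24, 16), (1, 35, Lyra, white, Ola, SEA, 38, 2), (26, 35, Vega, white, Kim, BOS, 2, 28), (26, 35, Vega, white, Kim, BOS, 35, 18), (26, 35, Vega, white, Ned, CHI, 2, 28), (26, 35, Vega, white, Ned, CHI, 35, 18), (28, 31, Delta, green, Eve, NYC, 4, 15), (28, 31, Delta, green, Uma, NYC, 4, 15), (29, 11, Vega, grey, Kim, BOS, 2, 28), (29, 11, Vega, grey, Kim, BOS, 35, 18), (29, 11, Vega, grey, Ned, CHI, 2, 28), (29, 11, Vega, grey, Ned, CHI, 35, 18)}.
Filtering on sid > 10 leaves {(26, 35, Vega, white, Kim, BOS, 2, 28), (26, 35, Vega, white, Kim, BOS, 35, 18), (26, 35, Vega, white, Ned, CHI, 2, 28), (26, 35, Vega, white, Ned, CHI, 35, 18), (28, 31, Delta, green, Eve, NYC, 4, 15), (28, 31, Delta, green, Uma, NYC, 4, 15), (29, 11, Vega, grey, Kim, BOS, 2, 28), (29, 11, Vega, grey, Kim, BOS, 35, 18), (29, 11, Vega, grey, Ned, CHI, 2, 28), (29, 11, Vega, grey, Ned, CHI, 35, 18)}.
Keep only column(s) sname, qty (4 duplicate(s) eliminated): {(Eve, 4), (Kim, 2), (Kim, 35), (Ned, 2), (Ned, 35), (Uma, 4)}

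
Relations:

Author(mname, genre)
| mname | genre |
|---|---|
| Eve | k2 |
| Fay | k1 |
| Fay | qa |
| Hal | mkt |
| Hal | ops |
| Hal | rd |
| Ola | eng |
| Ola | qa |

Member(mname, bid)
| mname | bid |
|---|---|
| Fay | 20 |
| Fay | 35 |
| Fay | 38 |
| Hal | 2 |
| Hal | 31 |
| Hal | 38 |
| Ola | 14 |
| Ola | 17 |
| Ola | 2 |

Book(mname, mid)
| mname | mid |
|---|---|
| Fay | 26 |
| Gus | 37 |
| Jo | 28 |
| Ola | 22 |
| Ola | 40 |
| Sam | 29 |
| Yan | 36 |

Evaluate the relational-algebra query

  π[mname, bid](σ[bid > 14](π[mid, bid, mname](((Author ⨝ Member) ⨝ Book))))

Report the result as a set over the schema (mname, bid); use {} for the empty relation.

Author ⋈ Member (natural join on mname): {(Fay, k1, 20), (Fay, k1, 35), (Fay, k1, 38), (Fay, qa, 20), (Fay, qa, 35), (Fay, qa, 38), (Hal, mkt, 2), (Hal, mkt, 31), (Hal, mkt, 38), (Hal, ops, 2), (Hal, ops, 31), (Hal, ops, 38), (Hal, rd, 2), (Hal, rd, 31), (Hal, rd, 38), (Ola, eng, 14), (Ola, eng, 17), (Ola, eng, 2), (Ola, qa, 14), (Ola, qa, 17), (Ola, qa, 2)}
(Author ⨝ Member) ⋈ Book (natural join on mname): {(Fay, k1, 20, 26), (Fay, k1, 35, 26), (Fay, k1, 38, 26), (Fay, qa, 20, 26), (Fay, qa, 35, 26), (Fay, qa, 38, 26), (Ola, eng, 14, 22), (Ola, eng, 14, 40), (Ola, eng, 17, 22), (Ola, eng, 17, 40), (Ola, eng, 2, 22), (Ola, eng, 2, 40), (Ola, qa, 14, 22), (Ola, qa, 14, 40), (Ola, qa, 17, 22), (Ola, qa, 17, 40), (Ola, qa, 2, 22), (Ola, qa, 2, 40)}
π[mid, bid, mname]: project onto (mid, bid, mname) (9 duplicate(s) eliminated) → {(22, 14, Ola), (22, 17, Ola), (22, 2, Ola), (26, 20, Fay), (26, 35, Fay), (26, 38, Fay), (40, 14, Ola), (40, 17, Ola), (40, 2, Ola)}
Selection bid > 14: {(22, 17, Ola), (26, 20, Fay), (26, 35, Fay), (26, 38, Fay), (40, 17, Ola)}
π[mname, bid]: project onto (mname, bid) (1 duplicate(s) eliminated) → {(Fay, 20), (Fay, 35), (Fay, 38), (Ola, 17)}

{(Fay, 20), (Fay, 35), (Fay, 38), (Ola, 17)}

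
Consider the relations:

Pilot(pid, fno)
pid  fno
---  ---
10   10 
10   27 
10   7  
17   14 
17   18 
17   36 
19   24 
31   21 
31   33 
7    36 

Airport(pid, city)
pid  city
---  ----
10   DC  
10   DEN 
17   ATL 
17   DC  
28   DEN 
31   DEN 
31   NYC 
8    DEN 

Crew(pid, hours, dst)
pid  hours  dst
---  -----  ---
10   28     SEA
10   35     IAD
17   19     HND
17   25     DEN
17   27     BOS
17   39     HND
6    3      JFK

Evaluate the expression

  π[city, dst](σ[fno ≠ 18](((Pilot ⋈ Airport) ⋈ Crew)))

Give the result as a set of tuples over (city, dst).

{(ATL, BOS), (ATL, DEN), (ATL, HND), (DC, BOS), (DC, DEN), (DC, HND), (DC, IAD), (DC, SEA), (DEN, IAD), (DEN, SEA)}

Joining Pilot and Airport on pid yields {(10, 10, DC), (10, 10, DEN), (10, 27, DC), (10, 27, DEN), (10, 7, DC), (10, 7, DEN), (17, 14, ATL), (17, 14, DC), (17, 18, ATL), (17, 18, DC), (17, 36, ATL), (17, 36, DC), (31, 21, DEN), (31, 21, NYC), (31, 33, DEN), (31, 33, NYC)}.
Joining (Pilot ⋈ Airport) and Crew on pid yields {(10, 10, DC, 28, SEA), (10, 10, DC, 35, IAD), (10, 10, DEN, 28, SEA), (10, 10, DEN, 35, IAD), (10, 27, DC, 28, SEA), (10, 27, DC, 35, IAD), (10, 27, DEN, 28, SEA), (10, 27, DEN, 35, IAD), (10, 7, DC, 28, SEA), (10, 7, DC, 35, IAD), (10, 7, DEN, 28, SEA), (10, 7, DEN, 35, IAD), (17, 14, ATL, 19, HND), (17, 14, ATL, 25, DEN), (17, 14, ATL, 27, BOS), (17, 14, ATL, 39, HND), (17, 14, DC, 19, HND), (17, 14, DC, 25, DEN), (17, 14, DC, 27, BOS), (17, 14, DC, 39, HND), (17, 18, ATL, 19, HND), (17, 18, ATL, 25, DEN), (17, 18, ATL, 27, BOS), (17, 18, ATL, 39, HND), (17, 18, DC, 19, HND), (17, 18, DC, 25, DEN), (17, 18, DC, 27, BOS), (17, 18, DC, 39, HND), (17, 36, ATL, 19, HND), (17, 36, ATL, 25, DEN), (17, 36, ATL, 27, BOS), (17, 36, ATL, 39, HND), (17, 36, DC, 19, HND), (17, 36, DC, 25, DEN), (17, 36, DC, 27, BOS), (17, 36, DC, 39, HND)}.
Filtering on fno ≠ 18 leaves {(10, 10, DC, 28, SEA), (10, 10, DC, 35, IAD), (10, 10, DEN, 28, SEA), (10, 10, DEN, 35, IAD), (10, 27, DC, 28, SEA), (10, 27, DC, 35, IAD), (10, 27, DEN, 28, SEA), (10, 27, DEN, 35, IAD), (10, 7, DC, 28, SEA), (10, 7, DC, 35, IAD), (10, 7, DEN, 28, SEA), (10, 7, DEN, 35, IAD), (17, 14, ATL, 19, HND), (17, 14, ATL, 25, DEN), (17, 14, ATL, 27, BOS), (17, 14, ATL, 39, HND), (17, 14, DC, 19, HND), (17, 14, DC, 25, DEN), (17, 14, DC, 27, BOS), (17, 14, DC, 39, HND), (17, 36, ATL, 19, HND), (17, 36, ATL, 25, DEN), (17, 36, ATL, 27, BOS), (17, 36, ATL, 39, HND), (17, 36, DC, 19, HND), (17, 36, DC, 25, DEN), (17, 36, DC, 27, BOS), (17, 36, DC, 39, HND)}.
π[city, dst]: project onto (city, dst) (18 duplicate(s) eliminated) → {(ATL, BOS), (ATL, DEN), (ATL, HND), (DC, BOS), (DC, DEN), (DC, HND), (DC, IAD), (DC, SEA), (DEN, IAD), (DEN, SEA)}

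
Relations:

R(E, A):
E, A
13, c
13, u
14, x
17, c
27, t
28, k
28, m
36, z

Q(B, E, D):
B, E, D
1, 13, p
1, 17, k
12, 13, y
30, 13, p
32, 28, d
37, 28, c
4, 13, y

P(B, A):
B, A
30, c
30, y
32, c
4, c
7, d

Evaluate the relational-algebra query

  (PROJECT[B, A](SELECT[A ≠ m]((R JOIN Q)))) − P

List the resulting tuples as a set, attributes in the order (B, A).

{(1, c), (1, u), (12, c), (12, u), (30, u), (32, k), (37, k), (4, u)}

R ⋈ Q (natural join on E): {(13, c, 1, p), (13, c, 12, y), (13, c, 30, p), (13, c, 4, y), (13, u, 1, p), (13, u, 12, y), (13, u, 30, p), (13, u, 4, y), (17, c, 1, k), (28, k, 32, d), (28, k, 37, c), (28, m, 32, d), (28, m, 37, c)}
Selection A ≠ m: {(13, c, 1, p), (13, c, 12, y), (13, c, 30, p), (13, c, 4, y), (13, u, 1, p), (13, u, 12, y), (13, u, 30, p), (13, u, 4, y), (17, c, 1, k), (28, k, 32, d), (28, k, 37, c)}
Projecting to B, A (1 duplicate(s) eliminated): {(1, c), (1, u), (12, c), (12, u), (30, c), (30, u), (32, k), (37, k), (4, c), (4, u)}
Difference: {(1, c), (1, u), (12, c), (12, u), (30, c), (30, u), (32, k), (37, k), (4, c), (4, u)} with {(30, c), (30, y), (32, c), (4, c), (7, d)} → {(1, c), (1, u), (12, c), (12, u), (30, u), (32, k), (37, k), (4, u)}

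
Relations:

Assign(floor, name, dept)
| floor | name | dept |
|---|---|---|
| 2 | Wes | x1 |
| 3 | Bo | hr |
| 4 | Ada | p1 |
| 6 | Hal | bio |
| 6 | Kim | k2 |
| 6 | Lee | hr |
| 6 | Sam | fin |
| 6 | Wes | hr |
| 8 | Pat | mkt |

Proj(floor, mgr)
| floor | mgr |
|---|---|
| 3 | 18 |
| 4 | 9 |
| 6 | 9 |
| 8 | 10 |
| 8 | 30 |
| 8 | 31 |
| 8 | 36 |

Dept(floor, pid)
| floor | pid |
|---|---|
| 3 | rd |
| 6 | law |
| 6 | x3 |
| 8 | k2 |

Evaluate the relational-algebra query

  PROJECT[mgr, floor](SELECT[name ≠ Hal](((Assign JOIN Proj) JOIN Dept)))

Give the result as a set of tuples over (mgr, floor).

{(10, 8), (18, 3), (30, 8), (31, 8), (36, 8), (9, 6)}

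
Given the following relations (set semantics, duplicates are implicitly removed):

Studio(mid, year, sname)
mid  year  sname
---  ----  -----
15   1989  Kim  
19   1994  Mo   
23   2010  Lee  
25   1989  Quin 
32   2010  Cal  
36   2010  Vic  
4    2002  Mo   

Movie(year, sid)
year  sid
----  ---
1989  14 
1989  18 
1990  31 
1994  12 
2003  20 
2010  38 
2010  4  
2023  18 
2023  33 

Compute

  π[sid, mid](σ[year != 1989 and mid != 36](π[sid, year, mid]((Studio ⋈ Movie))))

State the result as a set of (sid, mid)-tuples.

{(12, 19), (38, 23), (38, 32), (4, 23), (4, 32)}

Joining Studio and Movie on year yields {(15, 1989, Kim, 14), (15, 1989, Kim, 18), (19, 1994, Mo, 12), (23, 2010, Lee, 38), (23, 2010, Lee, 4), (25, 1989, Quin, 14), (25, 1989, Quin, 18), (32, 2010, Cal, 38), (32, 2010, Cal, 4), (36, 2010, Vic, 38), (36, 2010, Vic, 4)}.
π_{sid, year, mid} gives {(12, 1994, 19), (14, 1989, 15), (14, 1989, 25), (18, 1989, 15), (18, 1989, 25), (38, 2010, 23), (38, 2010, 32), (38, 2010, 36), (4, 2010, 23), (4, 2010, 32), (4, 2010, 36)}.
Apply σ_{year != 1989 and mid != 36}; surviving tuples: {(12, 1994, 19), (38, 2010, 23), (38, 2010, 32), (4, 2010, 23), (4, 2010, 32)}
π_{sid, mid} gives {(12, 19), (38, 23), (38, 32), (4, 23), (4, 32)}.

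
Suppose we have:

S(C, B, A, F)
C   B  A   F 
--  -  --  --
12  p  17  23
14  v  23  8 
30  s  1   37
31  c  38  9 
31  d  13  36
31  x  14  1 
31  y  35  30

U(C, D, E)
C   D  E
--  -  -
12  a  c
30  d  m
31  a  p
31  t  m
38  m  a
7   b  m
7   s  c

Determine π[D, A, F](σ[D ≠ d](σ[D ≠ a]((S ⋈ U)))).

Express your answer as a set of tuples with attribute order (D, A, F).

{(t, 13, 36), (t, 14, 1), (t, 35, 30), (t, 38, 9)}

Natural join on C: {(12, p, 17, 23, a, c), (30, s, 1, 37, d, m), (31, c, 38, 9, a, p), (31, c, 38, 9, t, m), (31, d, 13, 36, a, p), (31, d, 13, 36, t, m), (31, x, 14, 1, a, p), (31, x, 14, 1, t, m), (31, y, 35, 30, a, p), (31, y, 35, 30, t, m)}
Apply σ_{D ≠ a}; surviving tuples: {(30, s, 1, 37, d, m), (31, c, 38, 9, t, m), (31, d, 13, 36, t, m), (31, x, 14, 1, t, m), (31, y, 35, 30, t, m)}
Apply σ_{D ≠ d}; surviving tuples: {(31, c, 38, 9, t, m), (31, d, 13, 36, t, m), (31, x, 14, 1, t, m), (31, y, 35, 30, t, m)}
π_{D, A, F} gives {(t, 13, 36), (t, 14, 1), (t, 35, 30), (t, 38, 9)}.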